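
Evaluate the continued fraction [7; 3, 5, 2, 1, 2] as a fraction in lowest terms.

1002/137

Using pₖ = aₖpₖ₋₁ + pₖ₋₂ and qₖ = aₖqₖ₋₁ + qₖ₋₂:
  k=0: a=7, p=7, q=1
  k=1: a=3, p=22, q=3
  k=2: a=5, p=117, q=16
  k=3: a=2, p=256, q=35
  k=4: a=1, p=373, q=51
  k=5: a=2, p=1002, q=137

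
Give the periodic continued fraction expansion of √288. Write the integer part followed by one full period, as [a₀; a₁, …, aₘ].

a₀ = ⌊√288⌋ = 16.

[16; 1, 32]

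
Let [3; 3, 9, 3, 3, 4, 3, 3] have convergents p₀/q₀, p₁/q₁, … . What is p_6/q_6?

13347/4018

Using pₖ = aₖpₖ₋₁ + pₖ₋₂, qₖ = aₖqₖ₋₁ + qₖ₋₂ (with p₋₁=1, p₋₂=0, q₋₁=0, q₋₂=1):
  k=0: a=3, p=3, q=1
  k=1: a=3, p=10, q=3
  k=2: a=9, p=93, q=28
  k=3: a=3, p=289, q=87
  k=4: a=3, p=960, q=289
  k=5: a=4, p=4129, q=1243
  k=6: a=3, p=13347, q=4018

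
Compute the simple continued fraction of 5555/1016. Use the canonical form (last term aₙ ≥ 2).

5555 = 5·1016 + 475
1016 = 2·475 + 66
475 = 7·66 + 13
66 = 5·13 + 1
13 = 13·1 + 0  (stop)
So 5555/1016 = [5; 2, 7, 5, 13].

[5; 2, 7, 5, 13]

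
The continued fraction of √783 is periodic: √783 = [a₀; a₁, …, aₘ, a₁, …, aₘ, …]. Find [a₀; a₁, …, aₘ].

a₀ = ⌊√783⌋ = 27.
With m₀=0, d₀=1 and mₖ₊₁ = dₖaₖ − mₖ, dₖ₊₁ = (n − mₖ₊₁²)/dₖ, aₖ₊₁ = ⌊(a₀+mₖ₊₁)/dₖ₊₁⌋:
  k=1: m=27, d=54, a=1
  k=2: m=27, d=1, a=54
d=1 and a=2a₀=54 at k=2, so the next step gives (m, d) = (27, 54) again — its k=1 value — and the period has length 2.

[27; 1, 54]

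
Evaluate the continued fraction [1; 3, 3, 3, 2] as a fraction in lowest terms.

99/76

Using pₖ = aₖpₖ₋₁ + pₖ₋₂ and qₖ = aₖqₖ₋₁ + qₖ₋₂:
  k=0: a=1, p=1, q=1
  k=1: a=3, p=4, q=3
  k=2: a=3, p=13, q=10
  k=3: a=3, p=43, q=33
  k=4: a=2, p=99, q=76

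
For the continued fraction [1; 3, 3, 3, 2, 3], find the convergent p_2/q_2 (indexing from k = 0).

13/10

Using pₖ = aₖpₖ₋₁ + pₖ₋₂, qₖ = aₖqₖ₋₁ + qₖ₋₂ (with p₋₁=1, p₋₂=0, q₋₁=0, q₋₂=1):
  k=0: a=1, p=1, q=1
  k=1: a=3, p=4, q=3
  k=2: a=3, p=13, q=10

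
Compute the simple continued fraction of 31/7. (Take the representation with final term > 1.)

31 = 4*7 + 3
7 = 2*3 + 1
3 = 3*1 + 0  (stop)
So 31/7 = [4; 2, 3].

[4; 2, 3]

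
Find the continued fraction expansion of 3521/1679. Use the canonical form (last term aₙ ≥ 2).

[2; 10, 3, 3, 16]

3521 = 2×1679 + 163
1679 = 10×163 + 49
163 = 3×49 + 16
49 = 3×16 + 1
16 = 16×1 + 0  (stop)
So 3521/1679 = [2; 10, 3, 3, 16].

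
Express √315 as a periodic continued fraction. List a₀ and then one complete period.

[17; 1, 2, 1, 34]

a₀ = ⌊√315⌋ = 17.
With m₀=0, d₀=1 and mₖ₊₁ = dₖaₖ − mₖ, dₖ₊₁ = (n − mₖ₊₁²)/dₖ, aₖ₊₁ = ⌊(a₀+mₖ₊₁)/dₖ₊₁⌋:
  k=1: m=17, d=26, a=1
  k=2: m=9, d=9, a=2
  k=3: m=9, d=26, a=1
  k=4: m=17, d=1, a=34
d=1 and a=2a₀=34 at k=4, so the next step gives (m, d) = (17, 26) again — its k=1 value — and the period has length 4.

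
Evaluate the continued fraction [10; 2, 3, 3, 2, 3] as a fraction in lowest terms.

1899/182

Fold from the inside: start with 3/1.
  2 + 1/3 = 7/3
  3 + 3/7 = 24/7
  3 + 7/24 = 79/24
  2 + 24/79 = 182/79
  10 + 79/182 = 1899/182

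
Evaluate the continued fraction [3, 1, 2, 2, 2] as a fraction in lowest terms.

Fold from the inside: start with 2/1.
  2 + 1/2 = 5/2
  2 + 2/5 = 12/5
  1 + 5/12 = 17/12
  3 + 12/17 = 63/17

63/17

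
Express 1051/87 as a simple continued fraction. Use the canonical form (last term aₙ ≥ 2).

1051 = 12×87 + 7
87 = 12×7 + 3
7 = 2×3 + 1
3 = 3×1 + 0  (stop)
So 1051/87 = [12; 12, 2, 3].

[12; 12, 2, 3]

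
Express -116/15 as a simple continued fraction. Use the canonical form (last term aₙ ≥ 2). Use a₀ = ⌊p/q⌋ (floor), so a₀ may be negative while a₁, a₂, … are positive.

[-8; 3, 1, 3]

-116 = -8×15 + 4
15 = 3×4 + 3
4 = 1×3 + 1
3 = 3×1 + 0  (stop)
So -116/15 = [-8; 3, 1, 3].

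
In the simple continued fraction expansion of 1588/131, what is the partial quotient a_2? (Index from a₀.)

1588 = 12·131 + 16   →  a_0 = 12
131 = 8·16 + 3   →  a_1 = 8
16 = 5·3 + 1   →  a_2 = 5

5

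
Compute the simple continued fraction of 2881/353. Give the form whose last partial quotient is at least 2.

[8; 6, 5, 5, 2]

2881 = 8*353 + 57
353 = 6*57 + 11
57 = 5*11 + 2
11 = 5*2 + 1
2 = 2*1 + 0  (stop)
So 2881/353 = [8; 6, 5, 5, 2].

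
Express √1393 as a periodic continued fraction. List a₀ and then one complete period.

a₀ = ⌊√1393⌋ = 37.
With m₀=0, d₀=1 and mₖ₊₁ = dₖaₖ − mₖ, dₖ₊₁ = (n − mₖ₊₁²)/dₖ, aₖ₊₁ = ⌊(a₀+mₖ₊₁)/dₖ₊₁⌋:
  k=1: m=37, d=24, a=3
  k=2: m=35, d=7, a=10
  k=3: m=35, d=24, a=3
  k=4: m=37, d=1, a=74
d=1 and a=2a₀=74 at k=4, so the next step gives (m, d) = (37, 24) again — its k=1 value — and the period has length 4.

[37; 3, 10, 3, 74]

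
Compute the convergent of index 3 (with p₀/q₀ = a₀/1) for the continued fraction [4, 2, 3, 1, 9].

Using pₖ = aₖpₖ₋₁ + pₖ₋₂, qₖ = aₖqₖ₋₁ + qₖ₋₂ (with p₋₁=1, p₋₂=0, q₋₁=0, q₋₂=1):
  k=0: a=4, p=4, q=1
  k=1: a=2, p=9, q=2
  k=2: a=3, p=31, q=7
  k=3: a=1, p=40, q=9

40/9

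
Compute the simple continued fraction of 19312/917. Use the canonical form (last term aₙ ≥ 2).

[21; 16, 1, 2, 18]

19312 = 21*917 + 55
917 = 16*55 + 37
55 = 1*37 + 18
37 = 2*18 + 1
18 = 18*1 + 0  (stop)
So 19312/917 = [21; 16, 1, 2, 18].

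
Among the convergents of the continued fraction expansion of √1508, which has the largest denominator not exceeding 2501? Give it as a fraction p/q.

√1508 = [38; 1, 4, 1, 76, …] (period length 4).
Convergents:
  p_0/q_0 = 38/1
  p_1/q_1 = 39/1
  p_2/q_2 = 194/5
  p_3/q_3 = 233/6
  p_4/q_4 = 17902/461
  p_5/q_5 = 18135/467
  p_6/q_6 = 90442/2329
  p_7/q_7 = 108577/2796
q_6 = 2329 ≤ 2501 < 2796 = q_7, so the answer is 90442/2329.

90442/2329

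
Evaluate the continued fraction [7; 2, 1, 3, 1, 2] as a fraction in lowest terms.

Using pₖ = aₖpₖ₋₁ + pₖ₋₂ and qₖ = aₖqₖ₋₁ + qₖ₋₂:
  k=0: a=7, p=7, q=1
  k=1: a=2, p=15, q=2
  k=2: a=1, p=22, q=3
  k=3: a=3, p=81, q=11
  k=4: a=1, p=103, q=14
  k=5: a=2, p=287, q=39

287/39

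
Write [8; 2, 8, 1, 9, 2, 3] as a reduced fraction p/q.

11634/1373

Fold from the inside: start with 3/1.
  2 + 1/3 = 7/3
  9 + 3/7 = 66/7
  1 + 7/66 = 73/66
  8 + 66/73 = 650/73
  2 + 73/650 = 1373/650
  8 + 650/1373 = 11634/1373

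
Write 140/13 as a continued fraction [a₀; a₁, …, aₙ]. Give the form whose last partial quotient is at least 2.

140 = 10×13 + 10
13 = 1×10 + 3
10 = 3×3 + 1
3 = 3×1 + 0  (stop)
So 140/13 = [10; 1, 3, 3].

[10; 1, 3, 3]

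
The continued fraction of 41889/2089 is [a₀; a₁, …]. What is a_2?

6

41889 = 20·2089 + 109   →  a_0 = 20
2089 = 19·109 + 18   →  a_1 = 19
109 = 6·18 + 1   →  a_2 = 6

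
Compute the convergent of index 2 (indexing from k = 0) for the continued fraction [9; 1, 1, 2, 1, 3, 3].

Using pₖ = aₖpₖ₋₁ + pₖ₋₂, qₖ = aₖqₖ₋₁ + qₖ₋₂ (with p₋₁=1, p₋₂=0, q₋₁=0, q₋₂=1):
  k=0: a=9, p=9, q=1
  k=1: a=1, p=10, q=1
  k=2: a=1, p=19, q=2

19/2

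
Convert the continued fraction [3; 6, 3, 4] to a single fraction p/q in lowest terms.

259/82

Fold from the inside: start with 4/1.
  3 + 1/4 = 13/4
  6 + 4/13 = 82/13
  3 + 13/82 = 259/82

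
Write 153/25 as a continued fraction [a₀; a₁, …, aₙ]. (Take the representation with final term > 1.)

[6; 8, 3]

153 = 6*25 + 3
25 = 8*3 + 1
3 = 3*1 + 0  (stop)
So 153/25 = [6; 8, 3].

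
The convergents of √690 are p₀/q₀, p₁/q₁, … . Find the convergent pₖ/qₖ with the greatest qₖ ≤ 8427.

76886/2927

√690 = [26; 3, 1, 2, 1, 3, 52, …] (period length 6).
Convergents:
  p_0/q_0 = 26/1
  p_1/q_1 = 79/3
  p_2/q_2 = 105/4
  p_3/q_3 = 289/11
  p_4/q_4 = 394/15
  p_5/q_5 = 1471/56
  p_6/q_6 = 76886/2927
  p_7/q_7 = 232129/8837
q_6 = 2927 ≤ 8427 < 8837 = q_7, so the answer is 76886/2927.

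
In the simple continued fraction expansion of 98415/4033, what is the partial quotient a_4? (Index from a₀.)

98415 = 24·4033 + 1623   →  a_0 = 24
4033 = 2·1623 + 787   →  a_1 = 2
1623 = 2·787 + 49   →  a_2 = 2
787 = 16·49 + 3   →  a_3 = 16
49 = 16·3 + 1   →  a_4 = 16

16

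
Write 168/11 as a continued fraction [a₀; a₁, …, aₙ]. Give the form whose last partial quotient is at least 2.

168 = 15·11 + 3
11 = 3·3 + 2
3 = 1·2 + 1
2 = 2·1 + 0  (stop)
So 168/11 = [15; 3, 1, 2].

[15; 3, 1, 2]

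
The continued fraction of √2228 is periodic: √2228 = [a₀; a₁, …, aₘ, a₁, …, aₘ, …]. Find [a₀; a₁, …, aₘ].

a₀ = ⌊√2228⌋ = 47.
With m₀=0, d₀=1 and mₖ₊₁ = dₖaₖ − mₖ, dₖ₊₁ = (n − mₖ₊₁²)/dₖ, aₖ₊₁ = ⌊(a₀+mₖ₊₁)/dₖ₊₁⌋:
  k=1: m=47, d=19, a=4
  k=2: m=29, d=73, a=1
  k=3: m=44, d=4, a=22
  k=4: m=44, d=73, a=1
  k=5: m=29, d=19, a=4
  k=6: m=47, d=1, a=94
d=1 and a=2a₀=94 at k=6, so the next step gives (m, d) = (47, 19) again — its k=1 value — and the period has length 6.

[47; 4, 1, 22, 1, 4, 94]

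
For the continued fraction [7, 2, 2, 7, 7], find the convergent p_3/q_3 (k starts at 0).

274/37

Using pₖ = aₖpₖ₋₁ + pₖ₋₂, qₖ = aₖqₖ₋₁ + qₖ₋₂ (with p₋₁=1, p₋₂=0, q₋₁=0, q₋₂=1):
  k=0: a=7, p=7, q=1
  k=1: a=2, p=15, q=2
  k=2: a=2, p=37, q=5
  k=3: a=7, p=274, q=37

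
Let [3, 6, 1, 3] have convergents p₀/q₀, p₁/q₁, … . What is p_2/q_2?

22/7

Using pₖ = aₖpₖ₋₁ + pₖ₋₂, qₖ = aₖqₖ₋₁ + qₖ₋₂ (with p₋₁=1, p₋₂=0, q₋₁=0, q₋₂=1):
  k=0: a=3, p=3, q=1
  k=1: a=6, p=19, q=6
  k=2: a=1, p=22, q=7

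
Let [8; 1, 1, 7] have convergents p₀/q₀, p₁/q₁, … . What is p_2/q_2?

Using pₖ = aₖpₖ₋₁ + pₖ₋₂, qₖ = aₖqₖ₋₁ + qₖ₋₂ (with p₋₁=1, p₋₂=0, q₋₁=0, q₋₂=1):
  k=0: a=8, p=8, q=1
  k=1: a=1, p=9, q=1
  k=2: a=1, p=17, q=2

17/2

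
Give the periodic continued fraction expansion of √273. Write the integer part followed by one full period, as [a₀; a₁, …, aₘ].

a₀ = ⌊√273⌋ = 16.
With m₀=0, d₀=1 and mₖ₊₁ = dₖaₖ − mₖ, dₖ₊₁ = (n − mₖ₊₁²)/dₖ, aₖ₊₁ = ⌊(a₀+mₖ₊₁)/dₖ₊₁⌋:
  k=1: m=16, d=17, a=1
  k=2: m=1, d=16, a=1
  k=3: m=15, d=3, a=10
  k=4: m=15, d=16, a=1
  k=5: m=1, d=17, a=1
  k=6: m=16, d=1, a=32
d=1 and a=2a₀=32 at k=6, so the next step gives (m, d) = (16, 17) again — its k=1 value — and the period has length 6.

[16; 1, 1, 10, 1, 1, 32]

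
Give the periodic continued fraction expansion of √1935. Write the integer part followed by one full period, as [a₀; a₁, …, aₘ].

[43; 1, 86]

a₀ = ⌊√1935⌋ = 43.
With m₀=0, d₀=1 and mₖ₊₁ = dₖaₖ − mₖ, dₖ₊₁ = (n − mₖ₊₁²)/dₖ, aₖ₊₁ = ⌊(a₀+mₖ₊₁)/dₖ₊₁⌋:
  k=1: m=43, d=86, a=1
  k=2: m=43, d=1, a=86
d=1 and a=2a₀=86 at k=2, so the next step gives (m, d) = (43, 86) again — its k=1 value — and the period has length 2.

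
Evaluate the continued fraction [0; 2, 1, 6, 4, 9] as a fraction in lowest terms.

Using pₖ = aₖpₖ₋₁ + pₖ₋₂ and qₖ = aₖqₖ₋₁ + qₖ₋₂:
  k=0: a=0, p=0, q=1
  k=1: a=2, p=1, q=2
  k=2: a=1, p=1, q=3
  k=3: a=6, p=7, q=20
  k=4: a=4, p=29, q=83
  k=5: a=9, p=268, q=767

268/767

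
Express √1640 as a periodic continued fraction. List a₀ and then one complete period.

a₀ = ⌊√1640⌋ = 40.
With m₀=0, d₀=1 and mₖ₊₁ = dₖaₖ − mₖ, dₖ₊₁ = (n − mₖ₊₁²)/dₖ, aₖ₊₁ = ⌊(a₀+mₖ₊₁)/dₖ₊₁⌋:
  k=1: m=40, d=40, a=2
  k=2: m=40, d=1, a=80
d=1 and a=2a₀=80 at k=2, so the next step gives (m, d) = (40, 40) again — its k=1 value — and the period has length 2.

[40; 2, 80]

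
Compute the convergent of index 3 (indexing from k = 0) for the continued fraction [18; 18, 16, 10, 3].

Using pₖ = aₖpₖ₋₁ + pₖ₋₂, qₖ = aₖqₖ₋₁ + qₖ₋₂ (with p₋₁=1, p₋₂=0, q₋₁=0, q₋₂=1):
  k=0: a=18, p=18, q=1
  k=1: a=18, p=325, q=18
  k=2: a=16, p=5218, q=289
  k=3: a=10, p=52505, q=2908

52505/2908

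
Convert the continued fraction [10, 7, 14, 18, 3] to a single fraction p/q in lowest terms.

55433/5466

Using pₖ = aₖpₖ₋₁ + pₖ₋₂ and qₖ = aₖqₖ₋₁ + qₖ₋₂:
  k=0: a=10, p=10, q=1
  k=1: a=7, p=71, q=7
  k=2: a=14, p=1004, q=99
  k=3: a=18, p=18143, q=1789
  k=4: a=3, p=55433, q=5466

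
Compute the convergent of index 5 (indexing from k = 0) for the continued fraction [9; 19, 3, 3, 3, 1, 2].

Using pₖ = aₖpₖ₋₁ + pₖ₋₂, qₖ = aₖqₖ₋₁ + qₖ₋₂ (with p₋₁=1, p₋₂=0, q₋₁=0, q₋₂=1):
  k=0: a=9, p=9, q=1
  k=1: a=19, p=172, q=19
  k=2: a=3, p=525, q=58
  k=3: a=3, p=1747, q=193
  k=4: a=3, p=5766, q=637
  k=5: a=1, p=7513, q=830

7513/830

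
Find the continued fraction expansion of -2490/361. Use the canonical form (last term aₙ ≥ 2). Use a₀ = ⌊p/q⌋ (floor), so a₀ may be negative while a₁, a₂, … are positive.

[-7; 9, 1, 3, 9]

-2490 = -7*361 + 37
361 = 9*37 + 28
37 = 1*28 + 9
28 = 3*9 + 1
9 = 9*1 + 0  (stop)
So -2490/361 = [-7; 9, 1, 3, 9].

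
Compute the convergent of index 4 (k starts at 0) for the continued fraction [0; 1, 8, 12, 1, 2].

105/118

Using pₖ = aₖpₖ₋₁ + pₖ₋₂, qₖ = aₖqₖ₋₁ + qₖ₋₂ (with p₋₁=1, p₋₂=0, q₋₁=0, q₋₂=1):
  k=0: a=0, p=0, q=1
  k=1: a=1, p=1, q=1
  k=2: a=8, p=8, q=9
  k=3: a=12, p=97, q=109
  k=4: a=1, p=105, q=118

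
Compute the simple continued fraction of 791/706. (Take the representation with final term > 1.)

791 = 1·706 + 85
706 = 8·85 + 26
85 = 3·26 + 7
26 = 3·7 + 5
7 = 1·5 + 2
5 = 2·2 + 1
2 = 2·1 + 0  (stop)
So 791/706 = [1; 8, 3, 3, 1, 2, 2].

[1; 8, 3, 3, 1, 2, 2]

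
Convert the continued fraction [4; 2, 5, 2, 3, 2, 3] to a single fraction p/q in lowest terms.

Fold from the inside: start with 3/1.
  2 + 1/3 = 7/3
  3 + 3/7 = 24/7
  2 + 7/24 = 55/24
  5 + 24/55 = 299/55
  2 + 55/299 = 653/299
  4 + 299/653 = 2911/653

2911/653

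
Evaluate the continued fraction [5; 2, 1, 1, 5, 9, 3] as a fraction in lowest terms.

4309/799

Using pₖ = aₖpₖ₋₁ + pₖ₋₂ and qₖ = aₖqₖ₋₁ + qₖ₋₂:
  k=0: a=5, p=5, q=1
  k=1: a=2, p=11, q=2
  k=2: a=1, p=16, q=3
  k=3: a=1, p=27, q=5
  k=4: a=5, p=151, q=28
  k=5: a=9, p=1386, q=257
  k=6: a=3, p=4309, q=799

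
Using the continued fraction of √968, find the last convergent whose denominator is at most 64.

√968 = [31; 8, 1, 6, 1, 8, 62, …] (period length 6).
Convergents:
  p_0/q_0 = 31/1
  p_1/q_1 = 249/8
  p_2/q_2 = 280/9
  p_3/q_3 = 1929/62
  p_4/q_4 = 2209/71
q_3 = 62 ≤ 64 < 71 = q_4, so the answer is 1929/62.

1929/62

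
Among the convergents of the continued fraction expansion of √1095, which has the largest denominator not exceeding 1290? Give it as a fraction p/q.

√1095 = [33; 11, 66, …] (period length 2).
Convergents:
  p_0/q_0 = 33/1
  p_1/q_1 = 364/11
  p_2/q_2 = 24057/727
  p_3/q_3 = 264991/8008
q_2 = 727 ≤ 1290 < 8008 = q_3, so the answer is 24057/727.

24057/727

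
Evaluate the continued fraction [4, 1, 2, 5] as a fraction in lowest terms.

75/16

Using pₖ = aₖpₖ₋₁ + pₖ₋₂ and qₖ = aₖqₖ₋₁ + qₖ₋₂:
  k=0: a=4, p=4, q=1
  k=1: a=1, p=5, q=1
  k=2: a=2, p=14, q=3
  k=3: a=5, p=75, q=16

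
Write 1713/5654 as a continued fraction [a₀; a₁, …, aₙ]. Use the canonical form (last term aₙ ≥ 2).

[0; 3, 3, 3, 15, 3, 1, 2]

1713 = 0*5654 + 1713
5654 = 3*1713 + 515
1713 = 3*515 + 168
515 = 3*168 + 11
168 = 15*11 + 3
11 = 3*3 + 2
3 = 1*2 + 1
2 = 2*1 + 0  (stop)
So 1713/5654 = [0; 3, 3, 3, 15, 3, 1, 2].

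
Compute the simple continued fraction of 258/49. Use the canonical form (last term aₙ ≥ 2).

[5; 3, 1, 3, 3]

258 = 5×49 + 13
49 = 3×13 + 10
13 = 1×10 + 3
10 = 3×3 + 1
3 = 3×1 + 0  (stop)
So 258/49 = [5; 3, 1, 3, 3].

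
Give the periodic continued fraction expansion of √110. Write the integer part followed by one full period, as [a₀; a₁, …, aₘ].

[10; 2, 20]

a₀ = ⌊√110⌋ = 10.
With m₀=0, d₀=1 and mₖ₊₁ = dₖaₖ − mₖ, dₖ₊₁ = (n − mₖ₊₁²)/dₖ, aₖ₊₁ = ⌊(a₀+mₖ₊₁)/dₖ₊₁⌋:
  k=1: m=10, d=10, a=2
  k=2: m=10, d=1, a=20
d=1 and a=2a₀=20 at k=2, so the next step gives (m, d) = (10, 10) again — its k=1 value — and the period has length 2.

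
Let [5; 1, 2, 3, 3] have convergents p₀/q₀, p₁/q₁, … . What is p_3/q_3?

57/10

Using pₖ = aₖpₖ₋₁ + pₖ₋₂, qₖ = aₖqₖ₋₁ + qₖ₋₂ (with p₋₁=1, p₋₂=0, q₋₁=0, q₋₂=1):
  k=0: a=5, p=5, q=1
  k=1: a=1, p=6, q=1
  k=2: a=2, p=17, q=3
  k=3: a=3, p=57, q=10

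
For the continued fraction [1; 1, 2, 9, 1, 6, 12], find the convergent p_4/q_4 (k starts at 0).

Using pₖ = aₖpₖ₋₁ + pₖ₋₂, qₖ = aₖqₖ₋₁ + qₖ₋₂ (with p₋₁=1, p₋₂=0, q₋₁=0, q₋₂=1):
  k=0: a=1, p=1, q=1
  k=1: a=1, p=2, q=1
  k=2: a=2, p=5, q=3
  k=3: a=9, p=47, q=28
  k=4: a=1, p=52, q=31

52/31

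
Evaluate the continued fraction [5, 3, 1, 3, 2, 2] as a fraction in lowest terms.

437/83

Fold from the inside: start with 2/1.
  2 + 1/2 = 5/2
  3 + 2/5 = 17/5
  1 + 5/17 = 22/17
  3 + 17/22 = 83/22
  5 + 22/83 = 437/83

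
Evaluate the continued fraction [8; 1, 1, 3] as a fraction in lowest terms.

Fold from the inside: start with 3/1.
  1 + 1/3 = 4/3
  1 + 3/4 = 7/4
  8 + 4/7 = 60/7

60/7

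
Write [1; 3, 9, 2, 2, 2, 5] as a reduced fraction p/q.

Using pₖ = aₖpₖ₋₁ + pₖ₋₂ and qₖ = aₖqₖ₋₁ + qₖ₋₂:
  k=0: a=1, p=1, q=1
  k=1: a=3, p=4, q=3
  k=2: a=9, p=37, q=28
  k=3: a=2, p=78, q=59
  k=4: a=2, p=193, q=146
  k=5: a=2, p=464, q=351
  k=6: a=5, p=2513, q=1901

2513/1901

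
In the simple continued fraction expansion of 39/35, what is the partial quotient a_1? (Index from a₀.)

39 = 1·35 + 4   →  a_0 = 1
35 = 8·4 + 3   →  a_1 = 8

8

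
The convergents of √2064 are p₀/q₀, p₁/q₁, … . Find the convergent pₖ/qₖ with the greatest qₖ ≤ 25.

√2064 = [45; 2, 3, 7, 3, 2, 90, …] (period length 6).
Convergents:
  p_0/q_0 = 45/1
  p_1/q_1 = 91/2
  p_2/q_2 = 318/7
  p_3/q_3 = 2317/51
q_2 = 7 ≤ 25 < 51 = q_3, so the answer is 318/7.

318/7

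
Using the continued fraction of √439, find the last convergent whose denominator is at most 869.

18019/860

√439 = [20; 1, 19, 1, 40, …] (period length 4).
Convergents:
  p_0/q_0 = 20/1
  p_1/q_1 = 21/1
  p_2/q_2 = 419/20
  p_3/q_3 = 440/21
  p_4/q_4 = 18019/860
  p_5/q_5 = 18459/881
q_4 = 860 ≤ 869 < 881 = q_5, so the answer is 18019/860.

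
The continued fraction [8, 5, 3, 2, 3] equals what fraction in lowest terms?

1040/127

Using pₖ = aₖpₖ₋₁ + pₖ₋₂ and qₖ = aₖqₖ₋₁ + qₖ₋₂:
  k=0: a=8, p=8, q=1
  k=1: a=5, p=41, q=5
  k=2: a=3, p=131, q=16
  k=3: a=2, p=303, q=37
  k=4: a=3, p=1040, q=127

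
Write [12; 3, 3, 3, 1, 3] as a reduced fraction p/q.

Using pₖ = aₖpₖ₋₁ + pₖ₋₂ and qₖ = aₖqₖ₋₁ + qₖ₋₂:
  k=0: a=12, p=12, q=1
  k=1: a=3, p=37, q=3
  k=2: a=3, p=123, q=10
  k=3: a=3, p=406, q=33
  k=4: a=1, p=529, q=43
  k=5: a=3, p=1993, q=162

1993/162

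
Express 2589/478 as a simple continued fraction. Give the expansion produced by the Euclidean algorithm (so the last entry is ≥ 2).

[5; 2, 2, 2, 19, 2]

2589 = 5*478 + 199
478 = 2*199 + 80
199 = 2*80 + 39
80 = 2*39 + 2
39 = 19*2 + 1
2 = 2*1 + 0  (stop)
So 2589/478 = [5; 2, 2, 2, 19, 2].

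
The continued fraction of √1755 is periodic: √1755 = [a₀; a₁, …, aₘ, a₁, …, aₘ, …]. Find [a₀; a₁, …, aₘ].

[41; 1, 8, 3, 8, 1, 82]

a₀ = ⌊√1755⌋ = 41.
With m₀=0, d₀=1 and mₖ₊₁ = dₖaₖ − mₖ, dₖ₊₁ = (n − mₖ₊₁²)/dₖ, aₖ₊₁ = ⌊(a₀+mₖ₊₁)/dₖ₊₁⌋:
  k=1: m=41, d=74, a=1
  k=2: m=33, d=9, a=8
  k=3: m=39, d=26, a=3
  k=4: m=39, d=9, a=8
  k=5: m=33, d=74, a=1
  k=6: m=41, d=1, a=82
d=1 and a=2a₀=82 at k=6, so the next step gives (m, d) = (41, 74) again — its k=1 value — and the period has length 6.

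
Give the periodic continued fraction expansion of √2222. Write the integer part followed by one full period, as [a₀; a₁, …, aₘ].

[47; 7, 4, 7, 94]

a₀ = ⌊√2222⌋ = 47.
With m₀=0, d₀=1 and mₖ₊₁ = dₖaₖ − mₖ, dₖ₊₁ = (n − mₖ₊₁²)/dₖ, aₖ₊₁ = ⌊(a₀+mₖ₊₁)/dₖ₊₁⌋:
  k=1: m=47, d=13, a=7
  k=2: m=44, d=22, a=4
  k=3: m=44, d=13, a=7
  k=4: m=47, d=1, a=94
d=1 and a=2a₀=94 at k=4, so the next step gives (m, d) = (47, 13) again — its k=1 value — and the period has length 4.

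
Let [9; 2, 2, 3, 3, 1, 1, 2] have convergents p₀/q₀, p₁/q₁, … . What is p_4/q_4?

Using pₖ = aₖpₖ₋₁ + pₖ₋₂, qₖ = aₖqₖ₋₁ + qₖ₋₂ (with p₋₁=1, p₋₂=0, q₋₁=0, q₋₂=1):
  k=0: a=9, p=9, q=1
  k=1: a=2, p=19, q=2
  k=2: a=2, p=47, q=5
  k=3: a=3, p=160, q=17
  k=4: a=3, p=527, q=56

527/56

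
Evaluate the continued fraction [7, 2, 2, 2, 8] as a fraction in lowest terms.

749/101

Using pₖ = aₖpₖ₋₁ + pₖ₋₂ and qₖ = aₖqₖ₋₁ + qₖ₋₂:
  k=0: a=7, p=7, q=1
  k=1: a=2, p=15, q=2
  k=2: a=2, p=37, q=5
  k=3: a=2, p=89, q=12
  k=4: a=8, p=749, q=101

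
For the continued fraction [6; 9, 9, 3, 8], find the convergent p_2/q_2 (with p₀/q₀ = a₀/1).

501/82

Using pₖ = aₖpₖ₋₁ + pₖ₋₂, qₖ = aₖqₖ₋₁ + qₖ₋₂ (with p₋₁=1, p₋₂=0, q₋₁=0, q₋₂=1):
  k=0: a=6, p=6, q=1
  k=1: a=9, p=55, q=9
  k=2: a=9, p=501, q=82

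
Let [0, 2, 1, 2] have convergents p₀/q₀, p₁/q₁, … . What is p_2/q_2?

1/3

Using pₖ = aₖpₖ₋₁ + pₖ₋₂, qₖ = aₖqₖ₋₁ + qₖ₋₂ (with p₋₁=1, p₋₂=0, q₋₁=0, q₋₂=1):
  k=0: a=0, p=0, q=1
  k=1: a=2, p=1, q=2
  k=2: a=1, p=1, q=3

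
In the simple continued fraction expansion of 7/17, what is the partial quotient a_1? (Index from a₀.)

7 = 0·17 + 7   →  a_0 = 0
17 = 2·7 + 3   →  a_1 = 2

2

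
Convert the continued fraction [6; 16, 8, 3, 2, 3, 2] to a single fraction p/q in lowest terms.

Using pₖ = aₖpₖ₋₁ + pₖ₋₂ and qₖ = aₖqₖ₋₁ + qₖ₋₂:
  k=0: a=6, p=6, q=1
  k=1: a=16, p=97, q=16
  k=2: a=8, p=782, q=129
  k=3: a=3, p=2443, q=403
  k=4: a=2, p=5668, q=935
  k=5: a=3, p=19447, q=3208
  k=6: a=2, p=44562, q=7351

44562/7351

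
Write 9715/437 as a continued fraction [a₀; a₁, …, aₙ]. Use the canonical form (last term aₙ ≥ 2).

9715 = 22·437 + 101
437 = 4·101 + 33
101 = 3·33 + 2
33 = 16·2 + 1
2 = 2·1 + 0  (stop)
So 9715/437 = [22; 4, 3, 16, 2].

[22; 4, 3, 16, 2]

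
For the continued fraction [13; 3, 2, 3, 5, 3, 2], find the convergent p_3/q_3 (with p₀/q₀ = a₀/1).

Using pₖ = aₖpₖ₋₁ + pₖ₋₂, qₖ = aₖqₖ₋₁ + qₖ₋₂ (with p₋₁=1, p₋₂=0, q₋₁=0, q₋₂=1):
  k=0: a=13, p=13, q=1
  k=1: a=3, p=40, q=3
  k=2: a=2, p=93, q=7
  k=3: a=3, p=319, q=24

319/24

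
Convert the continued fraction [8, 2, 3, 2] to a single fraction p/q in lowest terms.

Fold from the inside: start with 2/1.
  3 + 1/2 = 7/2
  2 + 2/7 = 16/7
  8 + 7/16 = 135/16

135/16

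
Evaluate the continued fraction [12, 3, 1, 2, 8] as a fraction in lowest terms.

Fold from the inside: start with 8/1.
  2 + 1/8 = 17/8
  1 + 8/17 = 25/17
  3 + 17/25 = 92/25
  12 + 25/92 = 1129/92

1129/92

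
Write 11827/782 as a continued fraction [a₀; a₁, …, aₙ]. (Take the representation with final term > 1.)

11827 = 15*782 + 97
782 = 8*97 + 6
97 = 16*6 + 1
6 = 6*1 + 0  (stop)
So 11827/782 = [15; 8, 16, 6].

[15; 8, 16, 6]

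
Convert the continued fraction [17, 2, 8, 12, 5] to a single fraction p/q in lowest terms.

18292/1047

Using pₖ = aₖpₖ₋₁ + pₖ₋₂ and qₖ = aₖqₖ₋₁ + qₖ₋₂:
  k=0: a=17, p=17, q=1
  k=1: a=2, p=35, q=2
  k=2: a=8, p=297, q=17
  k=3: a=12, p=3599, q=206
  k=4: a=5, p=18292, q=1047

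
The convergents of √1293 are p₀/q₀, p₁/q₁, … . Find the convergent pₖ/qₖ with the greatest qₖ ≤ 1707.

61237/1703

√1293 = [35; 1, 22, 1, 70, …] (period length 4).
Convergents:
  p_0/q_0 = 35/1
  p_1/q_1 = 36/1
  p_2/q_2 = 827/23
  p_3/q_3 = 863/24
  p_4/q_4 = 61237/1703
  p_5/q_5 = 62100/1727
q_4 = 1703 ≤ 1707 < 1727 = q_5, so the answer is 61237/1703.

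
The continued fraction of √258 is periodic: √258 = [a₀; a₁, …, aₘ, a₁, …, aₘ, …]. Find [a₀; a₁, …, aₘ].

[16; 16, 32]

a₀ = ⌊√258⌋ = 16.
With m₀=0, d₀=1 and mₖ₊₁ = dₖaₖ − mₖ, dₖ₊₁ = (n − mₖ₊₁²)/dₖ, aₖ₊₁ = ⌊(a₀+mₖ₊₁)/dₖ₊₁⌋:
  k=1: m=16, d=2, a=16
  k=2: m=16, d=1, a=32
d=1 and a=2a₀=32 at k=2, so the next step gives (m, d) = (16, 2) again — its k=1 value — and the period has length 2.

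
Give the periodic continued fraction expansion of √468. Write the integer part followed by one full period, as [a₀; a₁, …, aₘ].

a₀ = ⌊√468⌋ = 21.
With m₀=0, d₀=1 and mₖ₊₁ = dₖaₖ − mₖ, dₖ₊₁ = (n − mₖ₊₁²)/dₖ, aₖ₊₁ = ⌊(a₀+mₖ₊₁)/dₖ₊₁⌋:
  k=1: m=21, d=27, a=1
  k=2: m=6, d=16, a=1
  k=3: m=10, d=23, a=1
  k=4: m=13, d=13, a=2
  k=5: m=13, d=23, a=1
  k=6: m=10, d=16, a=1
  k=7: m=6, d=27, a=1
  k=8: m=21, d=1, a=42
d=1 and a=2a₀=42 at k=8, so the next step gives (m, d) = (21, 27) again — its k=1 value — and the period has length 8.

[21; 1, 1, 1, 2, 1, 1, 1, 42]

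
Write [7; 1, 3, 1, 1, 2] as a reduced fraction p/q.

Using pₖ = aₖpₖ₋₁ + pₖ₋₂ and qₖ = aₖqₖ₋₁ + qₖ₋₂:
  k=0: a=7, p=7, q=1
  k=1: a=1, p=8, q=1
  k=2: a=3, p=31, q=4
  k=3: a=1, p=39, q=5
  k=4: a=1, p=70, q=9
  k=5: a=2, p=179, q=23

179/23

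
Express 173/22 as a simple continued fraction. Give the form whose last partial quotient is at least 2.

[7; 1, 6, 3]

173 = 7×22 + 19
22 = 1×19 + 3
19 = 6×3 + 1
3 = 3×1 + 0  (stop)
So 173/22 = [7; 1, 6, 3].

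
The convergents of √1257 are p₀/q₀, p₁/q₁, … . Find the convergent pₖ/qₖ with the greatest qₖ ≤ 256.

8899/251

√1257 = [35; 2, 4, 1, 22, 1, 4, 2, 70, …] (period length 8).
Convergents:
  p_0/q_0 = 35/1
  p_1/q_1 = 71/2
  p_2/q_2 = 319/9
  p_3/q_3 = 390/11
  p_4/q_4 = 8899/251
  p_5/q_5 = 9289/262
q_4 = 251 ≤ 256 < 262 = q_5, so the answer is 8899/251.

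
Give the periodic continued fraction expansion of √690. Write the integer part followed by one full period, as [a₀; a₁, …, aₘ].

[26; 3, 1, 2, 1, 3, 52]

a₀ = ⌊√690⌋ = 26.
With m₀=0, d₀=1 and mₖ₊₁ = dₖaₖ − mₖ, dₖ₊₁ = (n − mₖ₊₁²)/dₖ, aₖ₊₁ = ⌊(a₀+mₖ₊₁)/dₖ₊₁⌋:
  k=1: m=26, d=14, a=3
  k=2: m=16, d=31, a=1
  k=3: m=15, d=15, a=2
  k=4: m=15, d=31, a=1
  k=5: m=16, d=14, a=3
  k=6: m=26, d=1, a=52
d=1 and a=2a₀=52 at k=6, so the next step gives (m, d) = (26, 14) again — its k=1 value — and the period has length 6.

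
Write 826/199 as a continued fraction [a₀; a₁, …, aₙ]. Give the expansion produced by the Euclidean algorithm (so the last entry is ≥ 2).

826 = 4*199 + 30
199 = 6*30 + 19
30 = 1*19 + 11
19 = 1*11 + 8
11 = 1*8 + 3
8 = 2*3 + 2
3 = 1*2 + 1
2 = 2*1 + 0  (stop)
So 826/199 = [4; 6, 1, 1, 1, 2, 1, 2].

[4; 6, 1, 1, 1, 2, 1, 2]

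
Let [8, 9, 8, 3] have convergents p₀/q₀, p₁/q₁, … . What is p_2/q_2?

Using pₖ = aₖpₖ₋₁ + pₖ₋₂, qₖ = aₖqₖ₋₁ + qₖ₋₂ (with p₋₁=1, p₋₂=0, q₋₁=0, q₋₂=1):
  k=0: a=8, p=8, q=1
  k=1: a=9, p=73, q=9
  k=2: a=8, p=592, q=73

592/73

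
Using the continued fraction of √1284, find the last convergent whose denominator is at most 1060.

√1284 = [35; 1, 4, 1, 70, …] (period length 4).
Convergents:
  p_0/q_0 = 35/1
  p_1/q_1 = 36/1
  p_2/q_2 = 179/5
  p_3/q_3 = 215/6
  p_4/q_4 = 15229/425
  p_5/q_5 = 15444/431
  p_6/q_6 = 77005/2149
q_5 = 431 ≤ 1060 < 2149 = q_6, so the answer is 15444/431.

15444/431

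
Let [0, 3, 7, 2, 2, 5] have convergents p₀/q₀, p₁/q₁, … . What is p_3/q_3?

Using pₖ = aₖpₖ₋₁ + pₖ₋₂, qₖ = aₖqₖ₋₁ + qₖ₋₂ (with p₋₁=1, p₋₂=0, q₋₁=0, q₋₂=1):
  k=0: a=0, p=0, q=1
  k=1: a=3, p=1, q=3
  k=2: a=7, p=7, q=22
  k=3: a=2, p=15, q=47

15/47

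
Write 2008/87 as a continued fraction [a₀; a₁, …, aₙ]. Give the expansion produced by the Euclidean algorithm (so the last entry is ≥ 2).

[23; 12, 2, 3]

2008 = 23·87 + 7
87 = 12·7 + 3
7 = 2·3 + 1
3 = 3·1 + 0  (stop)
So 2008/87 = [23; 12, 2, 3].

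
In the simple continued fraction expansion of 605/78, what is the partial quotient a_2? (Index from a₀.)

605 = 7·78 + 59   →  a_0 = 7
78 = 1·59 + 19   →  a_1 = 1
59 = 3·19 + 2   →  a_2 = 3

3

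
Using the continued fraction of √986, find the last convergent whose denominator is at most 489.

9797/312

√986 = [31; 2, 2, 62, …] (period length 3).
Convergents:
  p_0/q_0 = 31/1
  p_1/q_1 = 63/2
  p_2/q_2 = 157/5
  p_3/q_3 = 9797/312
  p_4/q_4 = 19751/629
q_3 = 312 ≤ 489 < 629 = q_4, so the answer is 9797/312.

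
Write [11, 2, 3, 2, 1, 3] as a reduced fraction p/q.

972/85

Using pₖ = aₖpₖ₋₁ + pₖ₋₂ and qₖ = aₖqₖ₋₁ + qₖ₋₂:
  k=0: a=11, p=11, q=1
  k=1: a=2, p=23, q=2
  k=2: a=3, p=80, q=7
  k=3: a=2, p=183, q=16
  k=4: a=1, p=263, q=23
  k=5: a=3, p=972, q=85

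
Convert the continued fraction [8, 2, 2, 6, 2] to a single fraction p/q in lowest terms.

580/69

Using pₖ = aₖpₖ₋₁ + pₖ₋₂ and qₖ = aₖqₖ₋₁ + qₖ₋₂:
  k=0: a=8, p=8, q=1
  k=1: a=2, p=17, q=2
  k=2: a=2, p=42, q=5
  k=3: a=6, p=269, q=32
  k=4: a=2, p=580, q=69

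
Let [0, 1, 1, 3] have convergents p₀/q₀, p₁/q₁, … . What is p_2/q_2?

Using pₖ = aₖpₖ₋₁ + pₖ₋₂, qₖ = aₖqₖ₋₁ + qₖ₋₂ (with p₋₁=1, p₋₂=0, q₋₁=0, q₋₂=1):
  k=0: a=0, p=0, q=1
  k=1: a=1, p=1, q=1
  k=2: a=1, p=1, q=2

1/2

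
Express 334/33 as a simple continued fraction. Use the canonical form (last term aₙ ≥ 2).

334 = 10·33 + 4
33 = 8·4 + 1
4 = 4·1 + 0  (stop)
So 334/33 = [10; 8, 4].

[10; 8, 4]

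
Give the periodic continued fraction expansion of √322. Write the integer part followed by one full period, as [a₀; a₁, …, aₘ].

a₀ = ⌊√322⌋ = 17.

[17; 1, 16, 1, 34]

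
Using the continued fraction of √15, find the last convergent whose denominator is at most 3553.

13203/3409

√15 = [3; 1, 6, …] (period length 2).
Convergents:
  p_0/q_0 = 3/1
  p_1/q_1 = 4/1
  p_2/q_2 = 27/7
  p_3/q_3 = 31/8
  p_4/q_4 = 213/55
  p_5/q_5 = 244/63
  p_6/q_6 = 1677/433
  p_7/q_7 = 1921/496
  p_8/q_8 = 13203/3409
  p_9/q_9 = 15124/3905
q_8 = 3409 ≤ 3553 < 3905 = q_9, so the answer is 13203/3409.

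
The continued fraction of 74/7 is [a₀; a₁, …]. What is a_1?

74 = 10·7 + 4   →  a_0 = 10
7 = 1·4 + 3   →  a_1 = 1

1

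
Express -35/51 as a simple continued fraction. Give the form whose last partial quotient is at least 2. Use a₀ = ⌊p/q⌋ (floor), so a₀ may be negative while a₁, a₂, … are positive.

[-1; 3, 5, 3]

-35 = -1*51 + 16
51 = 3*16 + 3
16 = 5*3 + 1
3 = 3*1 + 0  (stop)
So -35/51 = [-1; 3, 5, 3].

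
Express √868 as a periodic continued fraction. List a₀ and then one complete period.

[29; 2, 6, 19, 2, 19, 6, 2, 58]

a₀ = ⌊√868⌋ = 29.
With m₀=0, d₀=1 and mₖ₊₁ = dₖaₖ − mₖ, dₖ₊₁ = (n − mₖ₊₁²)/dₖ, aₖ₊₁ = ⌊(a₀+mₖ₊₁)/dₖ₊₁⌋:
  k=1: m=29, d=27, a=2
  k=2: m=25, d=9, a=6
  k=3: m=29, d=3, a=19
  k=4: m=28, d=28, a=2
  k=5: m=28, d=3, a=19
  k=6: m=29, d=9, a=6
  k=7: m=25, d=27, a=2
  k=8: m=29, d=1, a=58
d=1 and a=2a₀=58 at k=8, so the next step gives (m, d) = (29, 27) again — its k=1 value — and the period has length 8.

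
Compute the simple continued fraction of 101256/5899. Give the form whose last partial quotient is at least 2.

[17; 6, 15, 1, 19, 3]

101256 = 17×5899 + 973
5899 = 6×973 + 61
973 = 15×61 + 58
61 = 1×58 + 3
58 = 19×3 + 1
3 = 3×1 + 0  (stop)
So 101256/5899 = [17; 6, 15, 1, 19, 3].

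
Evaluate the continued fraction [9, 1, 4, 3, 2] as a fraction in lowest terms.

363/37

Using pₖ = aₖpₖ₋₁ + pₖ₋₂ and qₖ = aₖqₖ₋₁ + qₖ₋₂:
  k=0: a=9, p=9, q=1
  k=1: a=1, p=10, q=1
  k=2: a=4, p=49, q=5
  k=3: a=3, p=157, q=16
  k=4: a=2, p=363, q=37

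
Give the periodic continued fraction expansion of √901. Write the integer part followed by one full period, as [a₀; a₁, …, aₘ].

[30; 60]

a₀ = ⌊√901⌋ = 30.
With m₀=0, d₀=1 and mₖ₊₁ = dₖaₖ − mₖ, dₖ₊₁ = (n − mₖ₊₁²)/dₖ, aₖ₊₁ = ⌊(a₀+mₖ₊₁)/dₖ₊₁⌋:
  k=1: m=30, d=1, a=60
d=1 and a=2a₀=60 at k=1, so the next step gives (m, d) = (30, 1) again — its k=1 value — and the period has length 1.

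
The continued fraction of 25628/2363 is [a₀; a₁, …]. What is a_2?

5

25628 = 10·2363 + 1998   →  a_0 = 10
2363 = 1·1998 + 365   →  a_1 = 1
1998 = 5·365 + 173   →  a_2 = 5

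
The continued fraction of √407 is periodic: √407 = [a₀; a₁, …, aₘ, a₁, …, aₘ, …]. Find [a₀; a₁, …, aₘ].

[20; 5, 1, 2, 1, 5, 40]

a₀ = ⌊√407⌋ = 20.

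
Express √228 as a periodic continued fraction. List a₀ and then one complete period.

[15; 10, 30]

a₀ = ⌊√228⌋ = 15.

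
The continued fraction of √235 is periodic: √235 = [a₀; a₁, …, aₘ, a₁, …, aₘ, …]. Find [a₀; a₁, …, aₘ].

[15; 3, 30]

a₀ = ⌊√235⌋ = 15.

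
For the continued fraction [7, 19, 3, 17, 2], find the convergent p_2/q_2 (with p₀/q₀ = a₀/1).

409/58

Using pₖ = aₖpₖ₋₁ + pₖ₋₂, qₖ = aₖqₖ₋₁ + qₖ₋₂ (with p₋₁=1, p₋₂=0, q₋₁=0, q₋₂=1):
  k=0: a=7, p=7, q=1
  k=1: a=19, p=134, q=19
  k=2: a=3, p=409, q=58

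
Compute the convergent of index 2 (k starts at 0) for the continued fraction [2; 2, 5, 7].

Using pₖ = aₖpₖ₋₁ + pₖ₋₂, qₖ = aₖqₖ₋₁ + qₖ₋₂ (with p₋₁=1, p₋₂=0, q₋₁=0, q₋₂=1):
  k=0: a=2, p=2, q=1
  k=1: a=2, p=5, q=2
  k=2: a=5, p=27, q=11

27/11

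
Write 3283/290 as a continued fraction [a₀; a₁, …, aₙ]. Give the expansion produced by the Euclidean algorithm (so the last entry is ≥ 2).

[11; 3, 8, 2, 5]

3283 = 11·290 + 93
290 = 3·93 + 11
93 = 8·11 + 5
11 = 2·5 + 1
5 = 5·1 + 0  (stop)
So 3283/290 = [11; 3, 8, 2, 5].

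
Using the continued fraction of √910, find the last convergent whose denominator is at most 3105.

65521/2172

√910 = [30; 6, 60, …] (period length 2).
Convergents:
  p_0/q_0 = 30/1
  p_1/q_1 = 181/6
  p_2/q_2 = 10890/361
  p_3/q_3 = 65521/2172
  p_4/q_4 = 3942150/130681
q_3 = 2172 ≤ 3105 < 130681 = q_4, so the answer is 65521/2172.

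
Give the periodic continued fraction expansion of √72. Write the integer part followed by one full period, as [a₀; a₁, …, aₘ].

[8; 2, 16]

a₀ = ⌊√72⌋ = 8.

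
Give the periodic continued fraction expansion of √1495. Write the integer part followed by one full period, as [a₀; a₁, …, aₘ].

[38; 1, 1, 1, 76]

a₀ = ⌊√1495⌋ = 38.
With m₀=0, d₀=1 and mₖ₊₁ = dₖaₖ − mₖ, dₖ₊₁ = (n − mₖ₊₁²)/dₖ, aₖ₊₁ = ⌊(a₀+mₖ₊₁)/dₖ₊₁⌋:
  k=1: m=38, d=51, a=1
  k=2: m=13, d=26, a=1
  k=3: m=13, d=51, a=1
  k=4: m=38, d=1, a=76
d=1 and a=2a₀=76 at k=4, so the next step gives (m, d) = (38, 51) again — its k=1 value — and the period has length 4.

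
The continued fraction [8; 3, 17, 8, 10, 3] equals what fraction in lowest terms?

Using pₖ = aₖpₖ₋₁ + pₖ₋₂ and qₖ = aₖqₖ₋₁ + qₖ₋₂:
  k=0: a=8, p=8, q=1
  k=1: a=3, p=25, q=3
  k=2: a=17, p=433, q=52
  k=3: a=8, p=3489, q=419
  k=4: a=10, p=35323, q=4242
  k=5: a=3, p=109458, q=13145

109458/13145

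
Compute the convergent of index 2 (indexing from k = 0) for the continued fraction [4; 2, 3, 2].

Using pₖ = aₖpₖ₋₁ + pₖ₋₂, qₖ = aₖqₖ₋₁ + qₖ₋₂ (with p₋₁=1, p₋₂=0, q₋₁=0, q₋₂=1):
  k=0: a=4, p=4, q=1
  k=1: a=2, p=9, q=2
  k=2: a=3, p=31, q=7

31/7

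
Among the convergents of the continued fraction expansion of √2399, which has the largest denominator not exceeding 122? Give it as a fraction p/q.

2400/49

√2399 = [48; 1, 47, 1, 96, …] (period length 4).
Convergents:
  p_0/q_0 = 48/1
  p_1/q_1 = 49/1
  p_2/q_2 = 2351/48
  p_3/q_3 = 2400/49
  p_4/q_4 = 232751/4752
q_3 = 49 ≤ 122 < 4752 = q_4, so the answer is 2400/49.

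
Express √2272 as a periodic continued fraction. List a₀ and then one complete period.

a₀ = ⌊√2272⌋ = 47.

[47; 1, 1, 1, 94]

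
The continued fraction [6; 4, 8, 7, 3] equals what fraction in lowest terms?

4607/738

Fold from the inside: start with 3/1.
  7 + 1/3 = 22/3
  8 + 3/22 = 179/22
  4 + 22/179 = 738/179
  6 + 179/738 = 4607/738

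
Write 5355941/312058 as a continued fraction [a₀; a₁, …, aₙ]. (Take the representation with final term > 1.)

5355941 = 17·312058 + 50955
312058 = 6·50955 + 6328
50955 = 8·6328 + 331
6328 = 19·331 + 39
331 = 8·39 + 19
39 = 2·19 + 1
19 = 19·1 + 0  (stop)
So 5355941/312058 = [17; 6, 8, 19, 8, 2, 19].

[17; 6, 8, 19, 8, 2, 19]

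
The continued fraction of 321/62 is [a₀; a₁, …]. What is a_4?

321 = 5·62 + 11   →  a_0 = 5
62 = 5·11 + 7   →  a_1 = 5
11 = 1·7 + 4   →  a_2 = 1
7 = 1·4 + 3   →  a_3 = 1
4 = 1·3 + 1   →  a_4 = 1

1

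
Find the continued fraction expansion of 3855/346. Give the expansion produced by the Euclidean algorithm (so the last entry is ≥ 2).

[11; 7, 16, 3]

3855 = 11·346 + 49
346 = 7·49 + 3
49 = 16·3 + 1
3 = 3·1 + 0  (stop)
So 3855/346 = [11; 7, 16, 3].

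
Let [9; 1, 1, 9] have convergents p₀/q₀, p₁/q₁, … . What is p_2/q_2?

19/2

Using pₖ = aₖpₖ₋₁ + pₖ₋₂, qₖ = aₖqₖ₋₁ + qₖ₋₂ (with p₋₁=1, p₋₂=0, q₋₁=0, q₋₂=1):
  k=0: a=9, p=9, q=1
  k=1: a=1, p=10, q=1
  k=2: a=1, p=19, q=2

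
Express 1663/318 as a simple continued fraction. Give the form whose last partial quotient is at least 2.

[5; 4, 2, 1, 4, 5]

1663 = 5·318 + 73
318 = 4·73 + 26
73 = 2·26 + 21
26 = 1·21 + 5
21 = 4·5 + 1
5 = 5·1 + 0  (stop)
So 1663/318 = [5; 4, 2, 1, 4, 5].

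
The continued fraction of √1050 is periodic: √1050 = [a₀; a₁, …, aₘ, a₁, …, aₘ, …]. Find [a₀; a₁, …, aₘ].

[32; 2, 2, 10, 2, 2, 64]

a₀ = ⌊√1050⌋ = 32.
With m₀=0, d₀=1 and mₖ₊₁ = dₖaₖ − mₖ, dₖ₊₁ = (n − mₖ₊₁²)/dₖ, aₖ₊₁ = ⌊(a₀+mₖ₊₁)/dₖ₊₁⌋:
  k=1: m=32, d=26, a=2
  k=2: m=20, d=25, a=2
  k=3: m=30, d=6, a=10
  k=4: m=30, d=25, a=2
  k=5: m=20, d=26, a=2
  k=6: m=32, d=1, a=64
d=1 and a=2a₀=64 at k=6, so the next step gives (m, d) = (32, 26) again — its k=1 value — and the period has length 6.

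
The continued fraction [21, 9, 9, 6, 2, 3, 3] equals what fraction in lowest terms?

260558/12343

Fold from the inside: start with 3/1.
  3 + 1/3 = 10/3
  2 + 3/10 = 23/10
  6 + 10/23 = 148/23
  9 + 23/148 = 1355/148
  9 + 148/1355 = 12343/1355
  21 + 1355/12343 = 260558/12343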